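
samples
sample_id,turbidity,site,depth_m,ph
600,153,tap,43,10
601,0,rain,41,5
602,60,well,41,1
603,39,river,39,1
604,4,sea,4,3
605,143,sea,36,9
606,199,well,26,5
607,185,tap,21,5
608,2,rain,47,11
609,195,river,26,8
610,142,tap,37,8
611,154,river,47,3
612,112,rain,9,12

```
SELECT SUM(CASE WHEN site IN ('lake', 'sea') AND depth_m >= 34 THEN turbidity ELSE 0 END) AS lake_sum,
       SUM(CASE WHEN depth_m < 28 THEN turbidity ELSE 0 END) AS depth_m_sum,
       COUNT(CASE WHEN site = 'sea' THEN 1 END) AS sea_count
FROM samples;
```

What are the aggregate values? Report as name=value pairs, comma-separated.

[lake_sum: site IN ('lake', 'sea') AND depth_m >= 34]
sample_id=600: ✗
sample_id=601: ✗
sample_id=602: ✗
sample_id=603: ✗
sample_id=604: ✗
sample_id=605: ✓ → 143
sample_id=606: ✗
sample_id=607: ✗
sample_id=608: ✗
sample_id=609: ✗
sample_id=610: ✗
sample_id=611: ✗
sample_id=612: ✗
lake_sum = 143
—
[depth_m_sum: depth_m < 28]
sample_id=600: ✗
sample_id=601: ✗
sample_id=602: ✗
sample_id=603: ✗
sample_id=604: ✓ → 4
sample_id=605: ✗
sample_id=606: ✓ → 199
sample_id=607: ✓ → 185
sample_id=608: ✗
sample_id=609: ✓ → 195
sample_id=610: ✗
sample_id=611: ✗
sample_id=612: ✓ → 112
depth_m_sum = 4 + 199 + 185 + 195 + 112 = 695
—
[sea_count: site = 'sea']
sample_id=600: ✗
sample_id=601: ✗
sample_id=602: ✗
sample_id=603: ✗
sample_id=604: ✓ → 1
sample_id=605: ✓ → 1
sample_id=606: ✗
sample_id=607: ✗
sample_id=608: ✗
sample_id=609: ✗
sample_id=610: ✗
sample_id=611: ✗
sample_id=612: ✗
sea_count = COUNT(1, 1) = 2

lake_sum=143, depth_m_sum=695, sea_count=2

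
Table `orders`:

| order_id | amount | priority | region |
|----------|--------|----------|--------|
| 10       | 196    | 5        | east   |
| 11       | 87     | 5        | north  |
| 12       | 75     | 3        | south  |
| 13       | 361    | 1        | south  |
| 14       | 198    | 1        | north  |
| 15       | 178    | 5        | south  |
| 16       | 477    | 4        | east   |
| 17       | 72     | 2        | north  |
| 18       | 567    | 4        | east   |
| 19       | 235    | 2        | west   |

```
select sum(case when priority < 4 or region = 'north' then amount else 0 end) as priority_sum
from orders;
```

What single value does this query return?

1028

order_id=10: ✗
order_id=11: ✓ → 87
order_id=12: ✓ → 75
order_id=13: ✓ → 361
order_id=14: ✓ → 198
order_id=15: ✗
order_id=16: ✗
order_id=17: ✓ → 72
order_id=18: ✗
order_id=19: ✓ → 235
priority_sum = 87 + 75 + 361 + 198 + 72 + 235 = 1028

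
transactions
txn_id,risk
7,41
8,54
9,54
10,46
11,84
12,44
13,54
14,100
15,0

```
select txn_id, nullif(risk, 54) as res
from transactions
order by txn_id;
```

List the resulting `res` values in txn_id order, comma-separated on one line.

41, NULL, NULL, 46, 84, 44, NULL, 100, 0

txn_id=7: risk=41 vs 54: differ → 41
txn_id=8: risk=54 vs 54: equal → NULL
txn_id=9: risk=54 vs 54: equal → NULL
txn_id=10: risk=46 vs 54: differ → 46
txn_id=11: risk=84 vs 54: differ → 84
txn_id=12: risk=44 vs 54: differ → 44
txn_id=13: risk=54 vs 54: equal → NULL
txn_id=14: risk=100 vs 54: differ → 100
txn_id=15: risk=0 vs 54: differ → 0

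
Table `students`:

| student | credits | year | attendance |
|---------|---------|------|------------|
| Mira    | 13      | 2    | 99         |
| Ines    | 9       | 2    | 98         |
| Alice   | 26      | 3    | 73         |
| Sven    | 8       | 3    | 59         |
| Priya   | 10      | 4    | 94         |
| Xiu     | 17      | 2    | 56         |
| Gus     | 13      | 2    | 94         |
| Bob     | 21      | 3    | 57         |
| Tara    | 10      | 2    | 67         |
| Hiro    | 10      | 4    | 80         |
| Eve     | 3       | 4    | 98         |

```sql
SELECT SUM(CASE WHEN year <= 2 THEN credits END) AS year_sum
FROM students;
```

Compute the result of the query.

62

student=Mira: ✓ → 13
student=Ines: ✓ → 9
student=Alice: ✗
student=Sven: ✗
student=Priya: ✗
student=Xiu: ✓ → 17
student=Gus: ✓ → 13
student=Bob: ✗
student=Tara: ✓ → 10
student=Hiro: ✗
student=Eve: ✗
year_sum = 13 + 9 + 17 + 13 + 10 = 62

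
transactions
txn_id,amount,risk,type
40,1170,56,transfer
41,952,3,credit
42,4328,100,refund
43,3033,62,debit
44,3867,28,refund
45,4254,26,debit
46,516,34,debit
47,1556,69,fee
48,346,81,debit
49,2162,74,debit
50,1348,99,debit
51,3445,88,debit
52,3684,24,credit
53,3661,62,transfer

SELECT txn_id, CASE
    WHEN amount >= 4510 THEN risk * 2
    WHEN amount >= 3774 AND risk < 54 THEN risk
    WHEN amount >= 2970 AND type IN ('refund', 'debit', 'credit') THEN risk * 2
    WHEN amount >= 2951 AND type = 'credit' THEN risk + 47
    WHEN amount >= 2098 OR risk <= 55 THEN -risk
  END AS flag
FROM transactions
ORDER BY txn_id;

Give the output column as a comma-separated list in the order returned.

NULL, -3, 200, 124, 28, 26, -34, NULL, NULL, -74, NULL, 176, 48, -62

txn_id=40: (no match → NULL) → NULL
txn_id=41: amount >= 2098 OR risk <= 55 → -3
txn_id=42: amount >= 2970 AND type IN ('refund', 'debit', 'credit') → 200
txn_id=43: amount >= 2970 AND type IN ('refund', 'debit', 'credit') → 124
txn_id=44: amount >= 3774 AND risk < 54 → 28
txn_id=45: amount >= 3774 AND risk < 54 → 26
txn_id=46: amount >= 2098 OR risk <= 55 → -34
txn_id=47: (no match → NULL) → NULL
txn_id=48: (no match → NULL) → NULL
txn_id=49: amount >= 2098 OR risk <= 55 → -74
txn_id=50: (no match → NULL) → NULL
txn_id=51: amount >= 2970 AND type IN ('refund', 'debit', 'credit') → 176
txn_id=52: amount >= 2970 AND type IN ('refund', 'debit', 'credit') → 48
txn_id=53: amount >= 2098 OR risk <= 55 → -62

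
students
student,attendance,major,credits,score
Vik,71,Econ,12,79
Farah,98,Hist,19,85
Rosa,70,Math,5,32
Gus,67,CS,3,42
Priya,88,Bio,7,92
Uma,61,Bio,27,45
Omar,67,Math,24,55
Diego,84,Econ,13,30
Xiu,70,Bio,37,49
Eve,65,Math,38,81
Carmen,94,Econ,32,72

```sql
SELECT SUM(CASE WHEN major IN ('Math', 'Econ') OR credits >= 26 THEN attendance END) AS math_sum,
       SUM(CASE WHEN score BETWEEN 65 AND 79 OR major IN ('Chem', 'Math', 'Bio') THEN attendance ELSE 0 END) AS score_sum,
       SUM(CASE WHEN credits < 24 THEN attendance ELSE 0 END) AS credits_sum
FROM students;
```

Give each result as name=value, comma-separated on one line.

[math_sum: major IN ('Math', 'Econ') OR credits >= 26]
student=Vik: ✓ → 71
student=Farah: ✗
student=Rosa: ✓ → 70
student=Gus: ✗
student=Priya: ✗
student=Uma: ✓ → 61
student=Omar: ✓ → 67
student=Diego: ✓ → 84
student=Xiu: ✓ → 70
student=Eve: ✓ → 65
student=Carmen: ✓ → 94
math_sum = 71 + 70 + 61 + 67 + 84 + 70 + 65 + 94 = 582
—
[score_sum: score BETWEEN 65 AND 79 OR major IN ('Chem', 'Math', 'Bio')]
student=Vik: ✓ → 71
student=Farah: ✗
student=Rosa: ✓ → 70
student=Gus: ✗
student=Priya: ✓ → 88
student=Uma: ✓ → 61
student=Omar: ✓ → 67
student=Diego: ✗
student=Xiu: ✓ → 70
student=Eve: ✓ → 65
student=Carmen: ✓ → 94
score_sum = 71 + 70 + 88 + 61 + 67 + 70 + 65 + 94 = 586
—
[credits_sum: credits < 24]
student=Vik: ✓ → 71
student=Farah: ✓ → 98
student=Rosa: ✓ → 70
student=Gus: ✓ → 67
student=Priya: ✓ → 88
student=Uma: ✗
student=Omar: ✗
student=Diego: ✓ → 84
student=Xiu: ✗
student=Eve: ✗
student=Carmen: ✗
credits_sum = 71 + 98 + 70 + 67 + 88 + 84 = 478

math_sum=582, score_sum=586, credits_sum=478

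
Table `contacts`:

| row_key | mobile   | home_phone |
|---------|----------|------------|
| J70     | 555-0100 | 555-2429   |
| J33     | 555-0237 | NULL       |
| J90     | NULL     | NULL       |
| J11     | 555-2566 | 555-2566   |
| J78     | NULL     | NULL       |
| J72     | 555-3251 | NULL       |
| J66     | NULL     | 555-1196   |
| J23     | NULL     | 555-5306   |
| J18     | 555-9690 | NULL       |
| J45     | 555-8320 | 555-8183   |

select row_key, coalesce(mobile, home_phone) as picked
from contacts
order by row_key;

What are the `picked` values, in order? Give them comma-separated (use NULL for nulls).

555-2566, 555-9690, 555-5306, 555-0237, 555-8320, 555-1196, 555-0100, 555-3251, NULL, NULL

row_key=J11: mobile=555-2566 → 555-2566
row_key=J18: mobile=555-9690 → 555-9690
row_key=J23: mobile=NULL, home_phone=555-5306 → 555-5306
row_key=J33: mobile=555-0237 → 555-0237
row_key=J45: mobile=555-8320 → 555-8320
row_key=J66: mobile=NULL, home_phone=555-1196 → 555-1196
row_key=J70: mobile=555-0100 → 555-0100
row_key=J72: mobile=555-3251 → 555-3251
row_key=J78: mobile=NULL, home_phone=NULL (all NULL) → NULL
row_key=J90: mobile=NULL, home_phone=NULL (all NULL) → NULL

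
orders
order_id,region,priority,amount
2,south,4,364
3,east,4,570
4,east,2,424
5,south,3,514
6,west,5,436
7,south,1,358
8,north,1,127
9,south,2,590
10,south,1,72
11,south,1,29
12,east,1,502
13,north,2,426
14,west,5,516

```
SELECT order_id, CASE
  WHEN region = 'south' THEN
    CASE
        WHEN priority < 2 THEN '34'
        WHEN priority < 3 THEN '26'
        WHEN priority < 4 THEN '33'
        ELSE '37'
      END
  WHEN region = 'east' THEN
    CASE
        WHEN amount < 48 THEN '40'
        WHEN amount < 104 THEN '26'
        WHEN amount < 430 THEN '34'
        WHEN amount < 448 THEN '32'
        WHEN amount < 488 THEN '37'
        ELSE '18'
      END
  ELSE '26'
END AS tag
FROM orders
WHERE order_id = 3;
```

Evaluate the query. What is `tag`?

18

order_id = 3: region=east, priority=4, amount=570.
region='east' → inner[ELSE] → 18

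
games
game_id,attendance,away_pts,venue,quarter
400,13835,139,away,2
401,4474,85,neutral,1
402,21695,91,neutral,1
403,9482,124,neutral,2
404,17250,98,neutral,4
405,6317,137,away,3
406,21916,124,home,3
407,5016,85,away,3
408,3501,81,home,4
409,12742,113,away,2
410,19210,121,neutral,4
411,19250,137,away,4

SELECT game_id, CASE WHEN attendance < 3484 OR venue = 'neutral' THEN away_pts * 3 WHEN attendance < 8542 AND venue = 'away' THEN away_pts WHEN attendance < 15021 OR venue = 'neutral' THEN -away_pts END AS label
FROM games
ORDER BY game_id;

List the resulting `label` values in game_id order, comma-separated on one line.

-139, 255, 273, 372, 294, 137, NULL, 85, -81, -113, 363, NULL

game_id=400: attendance < 15021 OR venue = 'neutral' → -139
game_id=401: attendance < 3484 OR venue = 'neutral' → 255
game_id=402: attendance < 3484 OR venue = 'neutral' → 273
game_id=403: attendance < 3484 OR venue = 'neutral' → 372
game_id=404: attendance < 3484 OR venue = 'neutral' → 294
game_id=405: attendance < 8542 AND venue = 'away' → 137
game_id=406: (no match → NULL) → NULL
game_id=407: attendance < 8542 AND venue = 'away' → 85
game_id=408: attendance < 15021 OR venue = 'neutral' → -81
game_id=409: attendance < 15021 OR venue = 'neutral' → -113
game_id=410: attendance < 3484 OR venue = 'neutral' → 363
game_id=411: (no match → NULL) → NULL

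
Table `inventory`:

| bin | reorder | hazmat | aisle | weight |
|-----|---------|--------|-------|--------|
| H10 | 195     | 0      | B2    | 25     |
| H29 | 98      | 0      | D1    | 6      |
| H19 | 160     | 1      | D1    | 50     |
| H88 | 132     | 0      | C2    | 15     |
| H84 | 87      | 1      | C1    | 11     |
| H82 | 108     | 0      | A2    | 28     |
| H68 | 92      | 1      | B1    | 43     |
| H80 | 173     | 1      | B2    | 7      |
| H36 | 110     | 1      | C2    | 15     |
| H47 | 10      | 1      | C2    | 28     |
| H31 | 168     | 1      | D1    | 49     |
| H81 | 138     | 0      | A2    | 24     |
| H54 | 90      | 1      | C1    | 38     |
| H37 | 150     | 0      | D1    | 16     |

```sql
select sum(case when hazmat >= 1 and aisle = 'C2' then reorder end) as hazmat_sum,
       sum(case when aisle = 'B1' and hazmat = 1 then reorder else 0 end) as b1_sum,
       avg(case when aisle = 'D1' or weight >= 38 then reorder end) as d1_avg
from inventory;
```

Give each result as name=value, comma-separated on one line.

hazmat_sum=120, b1_sum=92, d1_avg=126.3333333333

[hazmat_sum: hazmat >= 1 and aisle = 'C2']
bin=H10: ✗
bin=H29: ✗
bin=H19: ✗
bin=H88: ✗
bin=H84: ✗
bin=H82: ✗
bin=H68: ✗
bin=H80: ✗
bin=H36: ✓ → 110
bin=H47: ✓ → 10
bin=H31: ✗
bin=H81: ✗
bin=H54: ✗
bin=H37: ✗
hazmat_sum = 110 + 10 = 120
—
[b1_sum: aisle = 'B1' and hazmat = 1]
bin=H10: ✗
bin=H29: ✗
bin=H19: ✗
bin=H88: ✗
bin=H84: ✗
bin=H82: ✗
bin=H68: ✓ → 92
bin=H80: ✗
bin=H36: ✗
bin=H47: ✗
bin=H31: ✗
bin=H81: ✗
bin=H54: ✗
bin=H37: ✗
b1_sum = 92
—
[d1_avg: aisle = 'D1' or weight >= 38]
bin=H10: ✗
bin=H29: ✓ → 98
bin=H19: ✓ → 160
bin=H88: ✗
bin=H84: ✗
bin=H82: ✗
bin=H68: ✓ → 92
bin=H80: ✗
bin=H36: ✗
bin=H47: ✗
bin=H31: ✓ → 168
bin=H81: ✗
bin=H54: ✓ → 90
bin=H37: ✓ → 150
d1_avg = (98 + 160 + 92 + 168 + 90 + 150) / 6 = 126.3333333333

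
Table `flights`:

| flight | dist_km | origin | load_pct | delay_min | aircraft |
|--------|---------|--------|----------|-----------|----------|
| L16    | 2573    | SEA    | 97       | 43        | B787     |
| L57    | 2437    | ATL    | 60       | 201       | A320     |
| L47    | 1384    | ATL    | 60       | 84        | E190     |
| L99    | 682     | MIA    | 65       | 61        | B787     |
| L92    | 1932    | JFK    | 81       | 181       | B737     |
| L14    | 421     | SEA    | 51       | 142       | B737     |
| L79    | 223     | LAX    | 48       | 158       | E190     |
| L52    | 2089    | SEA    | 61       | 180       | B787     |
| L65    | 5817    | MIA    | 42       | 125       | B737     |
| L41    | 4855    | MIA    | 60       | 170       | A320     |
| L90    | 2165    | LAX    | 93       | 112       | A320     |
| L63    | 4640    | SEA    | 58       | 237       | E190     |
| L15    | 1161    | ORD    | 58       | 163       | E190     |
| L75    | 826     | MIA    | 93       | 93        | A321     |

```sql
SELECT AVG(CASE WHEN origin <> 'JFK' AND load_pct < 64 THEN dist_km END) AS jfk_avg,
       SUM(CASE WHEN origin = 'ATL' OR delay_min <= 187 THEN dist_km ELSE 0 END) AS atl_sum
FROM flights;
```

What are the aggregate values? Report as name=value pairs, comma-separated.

[jfk_avg: origin <> 'JFK' AND load_pct < 64]
flight=L16: ✗
flight=L57: ✓ → 2437
flight=L47: ✓ → 1384
flight=L99: ✗
flight=L92: ✗
flight=L14: ✓ → 421
flight=L79: ✓ → 223
flight=L52: ✓ → 2089
flight=L65: ✓ → 5817
flight=L41: ✓ → 4855
flight=L90: ✗
flight=L63: ✓ → 4640
flight=L15: ✓ → 1161
flight=L75: ✗
jfk_avg = (2437 + 1384 + 421 + 223 + 2089 + 5817 + 4855 + 4640 + 1161) / 9 = 2558.5555555556
—
[atl_sum: origin = 'ATL' OR delay_min <= 187]
flight=L16: ✓ → 2573
flight=L57: ✓ → 2437
flight=L47: ✓ → 1384
flight=L99: ✓ → 682
flight=L92: ✓ → 1932
flight=L14: ✓ → 421
flight=L79: ✓ → 223
flight=L52: ✓ → 2089
flight=L65: ✓ → 5817
flight=L41: ✓ → 4855
flight=L90: ✓ → 2165
flight=L63: ✗
flight=L15: ✓ → 1161
flight=L75: ✓ → 826
atl_sum = 2573 + 2437 + 1384 + 682 + 1932 + 421 + 223 + 2089 + 5817 + 4855 + 2165 + 1161 + 826 = 26565

jfk_avg=2558.5555555556, atl_sum=26565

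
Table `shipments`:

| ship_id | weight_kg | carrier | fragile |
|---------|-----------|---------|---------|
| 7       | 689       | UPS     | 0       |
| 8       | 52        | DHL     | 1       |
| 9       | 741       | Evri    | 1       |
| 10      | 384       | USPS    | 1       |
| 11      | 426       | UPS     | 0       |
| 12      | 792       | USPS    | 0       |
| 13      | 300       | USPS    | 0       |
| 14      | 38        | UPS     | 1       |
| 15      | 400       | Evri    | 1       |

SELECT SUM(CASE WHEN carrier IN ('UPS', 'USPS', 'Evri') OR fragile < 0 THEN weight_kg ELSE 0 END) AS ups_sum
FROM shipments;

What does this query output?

ship_id=7: ✓ → 689
ship_id=8: ✗
ship_id=9: ✓ → 741
ship_id=10: ✓ → 384
ship_id=11: ✓ → 426
ship_id=12: ✓ → 792
ship_id=13: ✓ → 300
ship_id=14: ✓ → 38
ship_id=15: ✓ → 400
ups_sum = 689 + 741 + 384 + 426 + 792 + 300 + 38 + 400 = 3770

3770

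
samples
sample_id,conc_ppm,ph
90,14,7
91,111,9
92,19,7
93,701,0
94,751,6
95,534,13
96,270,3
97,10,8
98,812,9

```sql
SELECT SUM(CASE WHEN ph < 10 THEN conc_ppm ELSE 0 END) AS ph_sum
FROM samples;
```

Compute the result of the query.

sample_id=90: ✓ → 14
sample_id=91: ✓ → 111
sample_id=92: ✓ → 19
sample_id=93: ✓ → 701
sample_id=94: ✓ → 751
sample_id=95: ✗
sample_id=96: ✓ → 270
sample_id=97: ✓ → 10
sample_id=98: ✓ → 812
ph_sum = 14 + 111 + 19 + 701 + 751 + 270 + 10 + 812 = 2688

2688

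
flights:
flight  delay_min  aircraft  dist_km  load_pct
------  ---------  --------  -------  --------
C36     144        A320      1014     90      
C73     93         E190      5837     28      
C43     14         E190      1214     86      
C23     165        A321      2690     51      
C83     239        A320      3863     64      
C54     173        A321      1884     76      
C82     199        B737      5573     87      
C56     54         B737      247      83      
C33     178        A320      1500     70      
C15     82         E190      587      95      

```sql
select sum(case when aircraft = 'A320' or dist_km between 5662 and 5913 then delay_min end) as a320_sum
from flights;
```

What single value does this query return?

654

flight=C36: ✓ → 144
flight=C73: ✓ → 93
flight=C43: ✗
flight=C23: ✗
flight=C83: ✓ → 239
flight=C54: ✗
flight=C82: ✗
flight=C56: ✗
flight=C33: ✓ → 178
flight=C15: ✗
a320_sum = 144 + 93 + 239 + 178 = 654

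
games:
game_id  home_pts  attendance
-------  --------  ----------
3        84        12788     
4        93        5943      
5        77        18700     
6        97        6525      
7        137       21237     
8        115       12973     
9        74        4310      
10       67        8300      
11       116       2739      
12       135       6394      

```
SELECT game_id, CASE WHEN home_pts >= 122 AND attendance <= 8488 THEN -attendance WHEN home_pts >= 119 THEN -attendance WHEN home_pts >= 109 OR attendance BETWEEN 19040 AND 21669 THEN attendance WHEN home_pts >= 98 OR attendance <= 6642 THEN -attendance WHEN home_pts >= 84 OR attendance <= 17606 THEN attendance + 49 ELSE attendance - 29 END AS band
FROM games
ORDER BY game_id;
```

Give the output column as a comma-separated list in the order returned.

12837, -5943, 18671, -6525, -21237, 12973, -4310, 8349, 2739, -6394

game_id=3: home_pts >= 84 OR attendance <= 17606 → 12837
game_id=4: home_pts >= 98 OR attendance <= 6642 → -5943
game_id=5: ELSE → 18671
game_id=6: home_pts >= 98 OR attendance <= 6642 → -6525
game_id=7: home_pts >= 119 → -21237
game_id=8: home_pts >= 109 OR attendance BETWEEN 19040 AND 21669 → 12973
game_id=9: home_pts >= 98 OR attendance <= 6642 → -4310
game_id=10: home_pts >= 84 OR attendance <= 17606 → 8349
game_id=11: home_pts >= 109 OR attendance BETWEEN 19040 AND 21669 → 2739
game_id=12: home_pts >= 122 AND attendance <= 8488 → -6394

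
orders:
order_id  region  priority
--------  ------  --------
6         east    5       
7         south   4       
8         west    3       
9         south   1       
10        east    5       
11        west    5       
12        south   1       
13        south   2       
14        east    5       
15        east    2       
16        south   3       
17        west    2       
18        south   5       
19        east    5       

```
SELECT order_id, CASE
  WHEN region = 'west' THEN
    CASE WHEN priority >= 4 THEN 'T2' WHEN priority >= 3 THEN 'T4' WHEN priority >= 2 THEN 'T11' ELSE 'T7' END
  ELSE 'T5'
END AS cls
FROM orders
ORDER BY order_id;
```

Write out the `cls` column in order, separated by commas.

order_id=6: region='east' → outer ELSE → T5
order_id=7: region='south' → outer ELSE → T5
order_id=8: region='west' → inner[priority >= 3] → T4
order_id=9: region='south' → outer ELSE → T5
order_id=10: region='east' → outer ELSE → T5
order_id=11: region='west' → inner[priority >= 4] → T2
order_id=12: region='south' → outer ELSE → T5
order_id=13: region='south' → outer ELSE → T5
order_id=14: region='east' → outer ELSE → T5
order_id=15: region='east' → outer ELSE → T5
order_id=16: region='south' → outer ELSE → T5
order_id=17: region='west' → inner[priority >= 2] → T11
order_id=18: region='south' → outer ELSE → T5
order_id=19: region='east' → outer ELSE → T5

T5, T5, T4, T5, T5, T2, T5, T5, T5, T5, T5, T11, T5, T5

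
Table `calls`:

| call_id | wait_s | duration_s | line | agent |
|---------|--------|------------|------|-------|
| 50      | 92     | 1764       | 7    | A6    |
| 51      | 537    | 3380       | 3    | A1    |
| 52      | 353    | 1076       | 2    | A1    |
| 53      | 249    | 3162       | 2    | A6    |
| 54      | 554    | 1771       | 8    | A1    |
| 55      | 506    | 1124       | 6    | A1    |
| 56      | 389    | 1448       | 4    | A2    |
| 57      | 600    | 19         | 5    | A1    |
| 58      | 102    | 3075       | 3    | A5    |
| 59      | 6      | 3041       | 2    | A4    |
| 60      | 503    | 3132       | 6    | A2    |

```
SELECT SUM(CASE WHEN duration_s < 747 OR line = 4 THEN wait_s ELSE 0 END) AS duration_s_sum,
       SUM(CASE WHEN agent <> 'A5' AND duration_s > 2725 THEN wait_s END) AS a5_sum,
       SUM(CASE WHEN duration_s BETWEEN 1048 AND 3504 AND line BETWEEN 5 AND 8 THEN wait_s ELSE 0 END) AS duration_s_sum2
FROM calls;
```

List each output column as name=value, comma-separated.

[duration_s_sum: duration_s < 747 OR line = 4]
call_id=50: ✗
call_id=51: ✗
call_id=52: ✗
call_id=53: ✗
call_id=54: ✗
call_id=55: ✗
call_id=56: ✓ → 389
call_id=57: ✓ → 600
call_id=58: ✗
call_id=59: ✗
call_id=60: ✗
duration_s_sum = 389 + 600 = 989
—
[a5_sum: agent <> 'A5' AND duration_s > 2725]
call_id=50: ✗
call_id=51: ✓ → 537
call_id=52: ✗
call_id=53: ✓ → 249
call_id=54: ✗
call_id=55: ✗
call_id=56: ✗
call_id=57: ✗
call_id=58: ✗
call_id=59: ✓ → 6
call_id=60: ✓ → 503
a5_sum = 537 + 249 + 6 + 503 = 1295
—
[duration_s_sum2: duration_s BETWEEN 1048 AND 3504 AND line BETWEEN 5 AND 8]
call_id=50: ✓ → 92
call_id=51: ✗
call_id=52: ✗
call_id=53: ✗
call_id=54: ✓ → 554
call_id=55: ✓ → 506
call_id=56: ✗
call_id=57: ✗
call_id=58: ✗
call_id=59: ✗
call_id=60: ✓ → 503
duration_s_sum2 = 92 + 554 + 506 + 503 = 1655

duration_s_sum=989, a5_sum=1295, duration_s_sum2=1655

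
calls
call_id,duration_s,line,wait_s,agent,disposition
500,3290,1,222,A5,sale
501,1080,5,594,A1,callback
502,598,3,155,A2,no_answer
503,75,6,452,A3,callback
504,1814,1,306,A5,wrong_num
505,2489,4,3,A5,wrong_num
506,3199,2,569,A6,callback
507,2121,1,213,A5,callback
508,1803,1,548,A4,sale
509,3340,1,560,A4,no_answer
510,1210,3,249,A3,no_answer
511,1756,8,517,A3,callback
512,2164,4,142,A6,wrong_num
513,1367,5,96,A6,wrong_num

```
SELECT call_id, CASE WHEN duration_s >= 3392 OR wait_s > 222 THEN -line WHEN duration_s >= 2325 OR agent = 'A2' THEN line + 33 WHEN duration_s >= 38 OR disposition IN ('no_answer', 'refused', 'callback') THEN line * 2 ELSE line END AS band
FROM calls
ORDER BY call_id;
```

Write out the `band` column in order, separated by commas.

34, -5, 36, -6, -1, 37, -2, 2, -1, -1, -3, -8, 8, 10

call_id=500: duration_s >= 2325 OR agent = 'A2' → 34
call_id=501: duration_s >= 3392 OR wait_s > 222 → -5
call_id=502: duration_s >= 2325 OR agent = 'A2' → 36
call_id=503: duration_s >= 3392 OR wait_s > 222 → -6
call_id=504: duration_s >= 3392 OR wait_s > 222 → -1
call_id=505: duration_s >= 2325 OR agent = 'A2' → 37
call_id=506: duration_s >= 3392 OR wait_s > 222 → -2
call_id=507: duration_s >= 38 OR disposition IN ('no_answer', 'refused', 'callback') → 2
call_id=508: duration_s >= 3392 OR wait_s > 222 → -1
call_id=509: duration_s >= 3392 OR wait_s > 222 → -1
call_id=510: duration_s >= 3392 OR wait_s > 222 → -3
call_id=511: duration_s >= 3392 OR wait_s > 222 → -8
call_id=512: duration_s >= 38 OR disposition IN ('no_answer', 'refused', 'callback') → 8
call_id=513: duration_s >= 38 OR disposition IN ('no_answer', 'refused', 'callback') → 10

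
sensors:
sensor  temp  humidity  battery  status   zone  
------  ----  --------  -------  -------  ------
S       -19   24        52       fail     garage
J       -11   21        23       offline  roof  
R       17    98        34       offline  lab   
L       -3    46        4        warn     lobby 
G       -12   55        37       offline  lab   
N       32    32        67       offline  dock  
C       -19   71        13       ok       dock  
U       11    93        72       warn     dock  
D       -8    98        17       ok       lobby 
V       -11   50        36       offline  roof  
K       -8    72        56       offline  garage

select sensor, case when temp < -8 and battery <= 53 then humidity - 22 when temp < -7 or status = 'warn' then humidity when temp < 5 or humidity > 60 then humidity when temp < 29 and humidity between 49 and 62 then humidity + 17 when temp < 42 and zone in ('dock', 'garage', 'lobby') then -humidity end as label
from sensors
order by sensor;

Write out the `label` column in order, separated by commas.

49, 98, 33, -1, 72, 46, -32, 98, 2, 93, 28

sensor=C: temp < -8 and battery <= 53 → 49
sensor=D: temp < -7 or status = 'warn' → 98
sensor=G: temp < -8 and battery <= 53 → 33
sensor=J: temp < -8 and battery <= 53 → -1
sensor=K: temp < -7 or status = 'warn' → 72
sensor=L: temp < -7 or status = 'warn' → 46
sensor=N: temp < 42 and zone in ('dock', 'garage', 'lobby') → -32
sensor=R: temp < 5 or humidity > 60 → 98
sensor=S: temp < -8 and battery <= 53 → 2
sensor=U: temp < -7 or status = 'warn' → 93
sensor=V: temp < -8 and battery <= 53 → 28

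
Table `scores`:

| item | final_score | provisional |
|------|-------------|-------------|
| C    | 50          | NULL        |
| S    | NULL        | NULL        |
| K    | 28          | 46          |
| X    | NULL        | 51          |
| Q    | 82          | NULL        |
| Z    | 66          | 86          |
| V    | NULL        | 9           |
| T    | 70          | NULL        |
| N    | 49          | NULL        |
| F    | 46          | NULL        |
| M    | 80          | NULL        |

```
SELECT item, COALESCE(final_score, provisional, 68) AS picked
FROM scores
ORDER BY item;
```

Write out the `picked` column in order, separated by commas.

item=C: final_score=50 → 50
item=F: final_score=46 → 46
item=K: final_score=28 → 28
item=M: final_score=80 → 80
item=N: final_score=49 → 49
item=Q: final_score=82 → 82
item=S: final_score=NULL, provisional=NULL, → literal 68 → 68
item=T: final_score=70 → 70
item=V: final_score=NULL, provisional=9 → 9
item=X: final_score=NULL, provisional=51 → 51
item=Z: final_score=66 → 66

50, 46, 28, 80, 49, 82, 68, 70, 9, 51, 66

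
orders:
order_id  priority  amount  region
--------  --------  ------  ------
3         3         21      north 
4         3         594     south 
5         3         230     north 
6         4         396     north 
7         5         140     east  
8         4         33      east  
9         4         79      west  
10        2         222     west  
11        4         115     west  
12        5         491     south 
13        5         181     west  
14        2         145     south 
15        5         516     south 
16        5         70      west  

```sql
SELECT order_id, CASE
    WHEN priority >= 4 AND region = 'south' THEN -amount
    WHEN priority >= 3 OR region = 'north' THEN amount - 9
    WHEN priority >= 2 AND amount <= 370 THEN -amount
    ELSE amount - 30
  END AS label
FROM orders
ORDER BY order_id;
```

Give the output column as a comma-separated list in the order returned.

12, 585, 221, 387, 131, 24, 70, -222, 106, -491, 172, -145, -516, 61

order_id=3: priority >= 3 OR region = 'north' → 12
order_id=4: priority >= 3 OR region = 'north' → 585
order_id=5: priority >= 3 OR region = 'north' → 221
order_id=6: priority >= 3 OR region = 'north' → 387
order_id=7: priority >= 3 OR region = 'north' → 131
order_id=8: priority >= 3 OR region = 'north' → 24
order_id=9: priority >= 3 OR region = 'north' → 70
order_id=10: priority >= 2 AND amount <= 370 → -222
order_id=11: priority >= 3 OR region = 'north' → 106
order_id=12: priority >= 4 AND region = 'south' → -491
order_id=13: priority >= 3 OR region = 'north' → 172
order_id=14: priority >= 2 AND amount <= 370 → -145
order_id=15: priority >= 4 AND region = 'south' → -516
order_id=16: priority >= 3 OR region = 'north' → 61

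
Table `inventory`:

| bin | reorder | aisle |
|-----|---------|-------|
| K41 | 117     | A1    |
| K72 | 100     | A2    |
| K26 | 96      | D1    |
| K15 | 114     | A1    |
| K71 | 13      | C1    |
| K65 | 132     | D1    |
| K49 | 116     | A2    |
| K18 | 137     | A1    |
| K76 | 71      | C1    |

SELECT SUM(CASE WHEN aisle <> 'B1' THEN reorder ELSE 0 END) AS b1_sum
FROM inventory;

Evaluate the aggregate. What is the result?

896

bin=K41: ✓ → 117
bin=K72: ✓ → 100
bin=K26: ✓ → 96
bin=K15: ✓ → 114
bin=K71: ✓ → 13
bin=K65: ✓ → 132
bin=K49: ✓ → 116
bin=K18: ✓ → 137
bin=K76: ✓ → 71
b1_sum = 117 + 100 + 96 + 114 + 13 + 132 + 116 + 137 + 71 = 896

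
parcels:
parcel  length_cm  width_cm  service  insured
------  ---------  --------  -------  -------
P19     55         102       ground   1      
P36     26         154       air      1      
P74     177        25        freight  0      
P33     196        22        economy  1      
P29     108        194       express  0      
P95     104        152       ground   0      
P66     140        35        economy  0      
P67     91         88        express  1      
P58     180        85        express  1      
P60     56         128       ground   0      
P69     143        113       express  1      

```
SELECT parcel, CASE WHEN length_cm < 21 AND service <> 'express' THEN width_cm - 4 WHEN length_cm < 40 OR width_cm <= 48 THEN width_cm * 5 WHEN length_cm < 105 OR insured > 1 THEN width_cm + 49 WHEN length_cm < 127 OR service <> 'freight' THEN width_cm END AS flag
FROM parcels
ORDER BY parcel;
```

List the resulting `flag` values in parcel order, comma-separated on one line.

parcel=P19: length_cm < 105 OR insured > 1 → 151
parcel=P29: length_cm < 127 OR service <> 'freight' → 194
parcel=P33: length_cm < 40 OR width_cm <= 48 → 110
parcel=P36: length_cm < 40 OR width_cm <= 48 → 770
parcel=P58: length_cm < 127 OR service <> 'freight' → 85
parcel=P60: length_cm < 105 OR insured > 1 → 177
parcel=P66: length_cm < 40 OR width_cm <= 48 → 175
parcel=P67: length_cm < 105 OR insured > 1 → 137
parcel=P69: length_cm < 127 OR service <> 'freight' → 113
parcel=P74: length_cm < 40 OR width_cm <= 48 → 125
parcel=P95: length_cm < 105 OR insured > 1 → 201

151, 194, 110, 770, 85, 177, 175, 137, 113, 125, 201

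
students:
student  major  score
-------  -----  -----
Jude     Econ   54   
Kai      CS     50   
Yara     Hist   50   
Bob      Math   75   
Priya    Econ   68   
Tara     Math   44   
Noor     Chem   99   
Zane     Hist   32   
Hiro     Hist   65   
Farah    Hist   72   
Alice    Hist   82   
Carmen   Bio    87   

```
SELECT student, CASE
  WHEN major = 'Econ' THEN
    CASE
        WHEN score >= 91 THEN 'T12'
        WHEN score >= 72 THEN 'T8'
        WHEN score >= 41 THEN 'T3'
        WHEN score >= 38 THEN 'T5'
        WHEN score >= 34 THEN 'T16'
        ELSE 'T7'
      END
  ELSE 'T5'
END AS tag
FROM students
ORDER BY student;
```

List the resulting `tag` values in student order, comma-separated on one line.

student=Alice: major='Hist' → outer ELSE → T5
student=Bob: major='Math' → outer ELSE → T5
student=Carmen: major='Bio' → outer ELSE → T5
student=Farah: major='Hist' → outer ELSE → T5
student=Hiro: major='Hist' → outer ELSE → T5
student=Jude: major='Econ' → inner[score >= 41] → T3
student=Kai: major='CS' → outer ELSE → T5
student=Noor: major='Chem' → outer ELSE → T5
student=Priya: major='Econ' → inner[score >= 41] → T3
student=Tara: major='Math' → outer ELSE → T5
student=Yara: major='Hist' → outer ELSE → T5
student=Zane: major='Hist' → outer ELSE → T5

T5, T5, T5, T5, T5, T3, T5, T5, T3, T5, T5, T5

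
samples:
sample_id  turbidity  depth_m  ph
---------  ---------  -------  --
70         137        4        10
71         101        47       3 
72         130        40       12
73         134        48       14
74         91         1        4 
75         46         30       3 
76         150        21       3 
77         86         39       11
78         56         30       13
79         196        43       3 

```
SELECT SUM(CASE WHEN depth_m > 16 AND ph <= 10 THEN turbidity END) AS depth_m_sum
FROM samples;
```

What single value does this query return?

sample_id=70: ✗
sample_id=71: ✓ → 101
sample_id=72: ✗
sample_id=73: ✗
sample_id=74: ✗
sample_id=75: ✓ → 46
sample_id=76: ✓ → 150
sample_id=77: ✗
sample_id=78: ✗
sample_id=79: ✓ → 196
depth_m_sum = 101 + 46 + 150 + 196 = 493

493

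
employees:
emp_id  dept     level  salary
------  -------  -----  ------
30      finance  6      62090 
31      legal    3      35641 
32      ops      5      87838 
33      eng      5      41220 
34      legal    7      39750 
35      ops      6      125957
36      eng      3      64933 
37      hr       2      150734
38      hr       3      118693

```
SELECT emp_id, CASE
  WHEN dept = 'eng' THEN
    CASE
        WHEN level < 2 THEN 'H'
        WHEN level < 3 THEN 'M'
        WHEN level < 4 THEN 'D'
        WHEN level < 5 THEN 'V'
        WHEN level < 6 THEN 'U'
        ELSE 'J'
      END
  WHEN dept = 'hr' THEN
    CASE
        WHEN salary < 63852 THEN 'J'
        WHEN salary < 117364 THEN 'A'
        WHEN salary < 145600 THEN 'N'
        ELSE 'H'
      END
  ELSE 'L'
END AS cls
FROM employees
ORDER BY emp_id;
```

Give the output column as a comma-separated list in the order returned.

L, L, L, U, L, L, D, H, N

emp_id=30: dept='finance' → outer ELSE → L
emp_id=31: dept='legal' → outer ELSE → L
emp_id=32: dept='ops' → outer ELSE → L
emp_id=33: dept='eng' → inner[level < 6] → U
emp_id=34: dept='legal' → outer ELSE → L
emp_id=35: dept='ops' → outer ELSE → L
emp_id=36: dept='eng' → inner[level < 4] → D
emp_id=37: dept='hr' → inner[ELSE] → H
emp_id=38: dept='hr' → inner[salary < 145600] → N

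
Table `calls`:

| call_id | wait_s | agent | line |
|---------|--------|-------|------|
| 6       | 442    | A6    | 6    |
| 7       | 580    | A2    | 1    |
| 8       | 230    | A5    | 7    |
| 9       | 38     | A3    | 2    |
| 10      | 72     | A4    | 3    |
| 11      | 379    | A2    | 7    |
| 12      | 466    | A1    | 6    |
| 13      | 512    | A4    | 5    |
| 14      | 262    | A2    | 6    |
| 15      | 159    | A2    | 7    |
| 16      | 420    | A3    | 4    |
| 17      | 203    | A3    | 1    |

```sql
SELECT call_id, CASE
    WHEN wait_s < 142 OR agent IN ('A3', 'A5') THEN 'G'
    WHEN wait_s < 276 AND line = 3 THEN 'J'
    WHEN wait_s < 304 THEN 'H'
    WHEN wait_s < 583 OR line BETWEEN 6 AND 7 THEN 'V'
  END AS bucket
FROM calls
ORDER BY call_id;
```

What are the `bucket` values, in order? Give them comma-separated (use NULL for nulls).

V, V, G, G, G, V, V, V, H, H, G, G

call_id=6: wait_s < 583 OR line BETWEEN 6 AND 7 → V
call_id=7: wait_s < 583 OR line BETWEEN 6 AND 7 → V
call_id=8: wait_s < 142 OR agent IN ('A3', 'A5') → G
call_id=9: wait_s < 142 OR agent IN ('A3', 'A5') → G
call_id=10: wait_s < 142 OR agent IN ('A3', 'A5') → G
call_id=11: wait_s < 583 OR line BETWEEN 6 AND 7 → V
call_id=12: wait_s < 583 OR line BETWEEN 6 AND 7 → V
call_id=13: wait_s < 583 OR line BETWEEN 6 AND 7 → V
call_id=14: wait_s < 304 → H
call_id=15: wait_s < 304 → H
call_id=16: wait_s < 142 OR agent IN ('A3', 'A5') → G
call_id=17: wait_s < 142 OR agent IN ('A3', 'A5') → G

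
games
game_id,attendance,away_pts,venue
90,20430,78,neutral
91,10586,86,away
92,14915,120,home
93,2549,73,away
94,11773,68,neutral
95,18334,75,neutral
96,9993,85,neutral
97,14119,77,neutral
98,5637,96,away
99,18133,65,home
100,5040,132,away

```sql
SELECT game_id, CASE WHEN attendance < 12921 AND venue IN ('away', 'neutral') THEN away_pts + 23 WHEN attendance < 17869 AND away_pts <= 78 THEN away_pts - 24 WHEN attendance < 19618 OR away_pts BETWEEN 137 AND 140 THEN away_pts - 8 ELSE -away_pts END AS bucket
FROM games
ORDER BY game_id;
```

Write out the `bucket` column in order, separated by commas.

game_id=90: ELSE → -78
game_id=91: attendance < 12921 AND venue IN ('away', 'neutral') → 109
game_id=92: attendance < 19618 OR away_pts BETWEEN 137 AND 140 → 112
game_id=93: attendance < 12921 AND venue IN ('away', 'neutral') → 96
game_id=94: attendance < 12921 AND venue IN ('away', 'neutral') → 91
game_id=95: attendance < 19618 OR away_pts BETWEEN 137 AND 140 → 67
game_id=96: attendance < 12921 AND venue IN ('away', 'neutral') → 108
game_id=97: attendance < 17869 AND away_pts <= 78 → 53
game_id=98: attendance < 12921 AND venue IN ('away', 'neutral') → 119
game_id=99: attendance < 19618 OR away_pts BETWEEN 137 AND 140 → 57
game_id=100: attendance < 12921 AND venue IN ('away', 'neutral') → 155

-78, 109, 112, 96, 91, 67, 108, 53, 119, 57, 155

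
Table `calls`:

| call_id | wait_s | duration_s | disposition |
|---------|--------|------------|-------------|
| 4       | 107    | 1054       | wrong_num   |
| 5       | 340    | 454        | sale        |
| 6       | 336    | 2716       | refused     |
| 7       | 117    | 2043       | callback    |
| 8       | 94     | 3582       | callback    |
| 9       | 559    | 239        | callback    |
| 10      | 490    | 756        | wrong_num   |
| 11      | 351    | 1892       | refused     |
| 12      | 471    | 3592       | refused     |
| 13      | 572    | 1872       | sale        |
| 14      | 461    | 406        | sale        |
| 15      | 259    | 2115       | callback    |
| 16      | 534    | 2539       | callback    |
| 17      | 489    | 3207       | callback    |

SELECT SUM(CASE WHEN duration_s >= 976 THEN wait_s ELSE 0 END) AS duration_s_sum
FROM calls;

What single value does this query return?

3330

call_id=4: ✓ → 107
call_id=5: ✗
call_id=6: ✓ → 336
call_id=7: ✓ → 117
call_id=8: ✓ → 94
call_id=9: ✗
call_id=10: ✗
call_id=11: ✓ → 351
call_id=12: ✓ → 471
call_id=13: ✓ → 572
call_id=14: ✗
call_id=15: ✓ → 259
call_id=16: ✓ → 534
call_id=17: ✓ → 489
duration_s_sum = 107 + 336 + 117 + 94 + 351 + 471 + 572 + 259 + 534 + 489 = 3330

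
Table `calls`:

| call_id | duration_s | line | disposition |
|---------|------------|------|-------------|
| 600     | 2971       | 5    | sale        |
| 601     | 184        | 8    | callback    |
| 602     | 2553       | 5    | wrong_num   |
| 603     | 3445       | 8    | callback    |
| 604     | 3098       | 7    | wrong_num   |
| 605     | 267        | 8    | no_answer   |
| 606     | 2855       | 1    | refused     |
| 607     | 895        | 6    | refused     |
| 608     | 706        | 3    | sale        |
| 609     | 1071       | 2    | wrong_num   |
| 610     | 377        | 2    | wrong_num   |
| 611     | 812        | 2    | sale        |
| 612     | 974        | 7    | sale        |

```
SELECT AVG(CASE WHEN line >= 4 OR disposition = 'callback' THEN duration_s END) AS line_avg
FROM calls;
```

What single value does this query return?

call_id=600: ✓ → 2971
call_id=601: ✓ → 184
call_id=602: ✓ → 2553
call_id=603: ✓ → 3445
call_id=604: ✓ → 3098
call_id=605: ✓ → 267
call_id=606: ✗
call_id=607: ✓ → 895
call_id=608: ✗
call_id=609: ✗
call_id=610: ✗
call_id=611: ✗
call_id=612: ✓ → 974
line_avg = (2971 + 184 + 2553 + 3445 + 3098 + 267 + 895 + 974) / 8 = 1798.375

1798.375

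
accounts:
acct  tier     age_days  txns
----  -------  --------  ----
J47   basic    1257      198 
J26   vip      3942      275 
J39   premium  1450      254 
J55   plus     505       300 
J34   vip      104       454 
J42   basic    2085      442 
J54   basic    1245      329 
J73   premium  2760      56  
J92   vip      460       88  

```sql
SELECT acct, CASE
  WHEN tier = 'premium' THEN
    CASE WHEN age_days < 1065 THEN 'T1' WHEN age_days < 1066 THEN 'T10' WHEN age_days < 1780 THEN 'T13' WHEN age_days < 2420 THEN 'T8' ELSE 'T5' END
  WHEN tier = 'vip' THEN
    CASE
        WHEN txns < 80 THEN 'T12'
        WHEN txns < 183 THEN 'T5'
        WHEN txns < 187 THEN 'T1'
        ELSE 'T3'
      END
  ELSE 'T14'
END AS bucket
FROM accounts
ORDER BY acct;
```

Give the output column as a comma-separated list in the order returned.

T3, T3, T13, T14, T14, T14, T14, T5, T5

acct=J26: tier='vip' → inner[ELSE] → T3
acct=J34: tier='vip' → inner[ELSE] → T3
acct=J39: tier='premium' → inner[age_days < 1780] → T13
acct=J42: tier='basic' → outer ELSE → T14
acct=J47: tier='basic' → outer ELSE → T14
acct=J54: tier='basic' → outer ELSE → T14
acct=J55: tier='plus' → outer ELSE → T14
acct=J73: tier='premium' → inner[ELSE] → T5
acct=J92: tier='vip' → inner[txns < 183] → T5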